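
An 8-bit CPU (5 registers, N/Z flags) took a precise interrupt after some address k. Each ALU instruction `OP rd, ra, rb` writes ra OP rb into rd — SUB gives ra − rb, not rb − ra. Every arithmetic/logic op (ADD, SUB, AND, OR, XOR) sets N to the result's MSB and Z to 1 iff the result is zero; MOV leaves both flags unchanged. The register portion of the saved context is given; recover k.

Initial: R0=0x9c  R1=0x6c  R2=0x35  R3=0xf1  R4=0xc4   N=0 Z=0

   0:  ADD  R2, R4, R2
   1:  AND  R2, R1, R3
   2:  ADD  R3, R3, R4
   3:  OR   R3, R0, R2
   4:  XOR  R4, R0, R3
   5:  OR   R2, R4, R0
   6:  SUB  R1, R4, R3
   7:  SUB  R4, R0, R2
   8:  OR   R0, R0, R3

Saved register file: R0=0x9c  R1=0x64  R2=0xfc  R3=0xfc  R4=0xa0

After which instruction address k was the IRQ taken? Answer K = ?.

after  0: R0=0x9c R1=0x6c R2=0xf9 R3=0xf1 R4=0xc4  N=1 Z=0
after  1: R0=0x9c R1=0x6c R2=0x60 R3=0xf1 R4=0xc4  N=0 Z=0
after  2: R0=0x9c R1=0x6c R2=0x60 R3=0xb5 R4=0xc4  N=1 Z=0
after  3: R0=0x9c R1=0x6c R2=0x60 R3=0xfc R4=0xc4  N=1 Z=0
after  4: R0=0x9c R1=0x6c R2=0x60 R3=0xfc R4=0x60  N=0 Z=0
after  5: R0=0x9c R1=0x6c R2=0xfc R3=0xfc R4=0x60  N=1 Z=0
after  6: R0=0x9c R1=0x64 R2=0xfc R3=0xfc R4=0x60  N=0 Z=0
after  7: R0=0x9c R1=0x64 R2=0xfc R3=0xfc R4=0xa0  N=1 Z=0
-- IRQ taken; context saved, return-PC = 8 --

K = 7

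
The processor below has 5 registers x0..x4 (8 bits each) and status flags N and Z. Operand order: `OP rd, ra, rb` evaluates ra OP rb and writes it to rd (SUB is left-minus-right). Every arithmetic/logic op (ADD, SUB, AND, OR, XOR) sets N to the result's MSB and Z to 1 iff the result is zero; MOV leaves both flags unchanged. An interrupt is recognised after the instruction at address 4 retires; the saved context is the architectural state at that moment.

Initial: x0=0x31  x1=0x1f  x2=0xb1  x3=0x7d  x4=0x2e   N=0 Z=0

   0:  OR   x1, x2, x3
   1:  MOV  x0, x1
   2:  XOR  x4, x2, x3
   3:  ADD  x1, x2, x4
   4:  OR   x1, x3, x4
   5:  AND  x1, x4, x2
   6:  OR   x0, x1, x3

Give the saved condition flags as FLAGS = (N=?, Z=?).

after  0: x0=0x31 x1=0xfd x2=0xb1 x3=0x7d x4=0x2e  N=1 Z=0
after  1: x0=0xfd x1=0xfd x2=0xb1 x3=0x7d x4=0x2e  N=1 Z=0
after  2: x0=0xfd x1=0xfd x2=0xb1 x3=0x7d x4=0xcc  N=1 Z=0
after  3: x0=0xfd x1=0x7d x2=0xb1 x3=0x7d x4=0xcc  N=0 Z=0
after  4: x0=0xfd x1=0xfd x2=0xb1 x3=0x7d x4=0xcc  N=1 Z=0
-- IRQ taken; context saved, return-PC = 5 --

FLAGS = (N=1, Z=0)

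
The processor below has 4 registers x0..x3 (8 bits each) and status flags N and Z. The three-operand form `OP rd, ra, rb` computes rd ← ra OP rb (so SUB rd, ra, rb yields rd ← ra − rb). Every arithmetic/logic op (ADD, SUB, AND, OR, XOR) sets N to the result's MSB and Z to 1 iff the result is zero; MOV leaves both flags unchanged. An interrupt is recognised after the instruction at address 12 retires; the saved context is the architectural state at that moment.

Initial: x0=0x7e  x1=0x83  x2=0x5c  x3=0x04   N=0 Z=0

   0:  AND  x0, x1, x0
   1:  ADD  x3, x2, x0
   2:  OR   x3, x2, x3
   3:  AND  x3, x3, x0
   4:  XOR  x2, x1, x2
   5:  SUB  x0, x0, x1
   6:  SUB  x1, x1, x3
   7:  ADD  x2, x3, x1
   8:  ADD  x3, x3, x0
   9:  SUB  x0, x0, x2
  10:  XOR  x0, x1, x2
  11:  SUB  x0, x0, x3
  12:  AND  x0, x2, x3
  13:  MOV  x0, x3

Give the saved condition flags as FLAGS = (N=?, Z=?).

after  0: x0=0x02 x1=0x83 x2=0x5c x3=0x04  N=0 Z=0
after  1: x0=0x02 x1=0x83 x2=0x5c x3=0x5e  N=0 Z=0
after  2: x0=0x02 x1=0x83 x2=0x5c x3=0x5e  N=0 Z=0
after  3: x0=0x02 x1=0x83 x2=0x5c x3=0x02  N=0 Z=0
after  4: x0=0x02 x1=0x83 x2=0xdf x3=0x02  N=1 Z=0
after  5: x0=0x7f x1=0x83 x2=0xdf x3=0x02  N=0 Z=0
after  6: x0=0x7f x1=0x81 x2=0xdf x3=0x02  N=1 Z=0
after  7: x0=0x7f x1=0x81 x2=0x83 x3=0x02  N=1 Z=0
after  8: x0=0x7f x1=0x81 x2=0x83 x3=0x81  N=1 Z=0
after  9: x0=0xfc x1=0x81 x2=0x83 x3=0x81  N=1 Z=0
after 10: x0=0x02 x1=0x81 x2=0x83 x3=0x81  N=0 Z=0
after 11: x0=0x81 x1=0x81 x2=0x83 x3=0x81  N=1 Z=0
after 12: x0=0x81 x1=0x81 x2=0x83 x3=0x81  N=1 Z=0
-- IRQ taken; context saved, return-PC = 13 --

FLAGS = (N=1, Z=0)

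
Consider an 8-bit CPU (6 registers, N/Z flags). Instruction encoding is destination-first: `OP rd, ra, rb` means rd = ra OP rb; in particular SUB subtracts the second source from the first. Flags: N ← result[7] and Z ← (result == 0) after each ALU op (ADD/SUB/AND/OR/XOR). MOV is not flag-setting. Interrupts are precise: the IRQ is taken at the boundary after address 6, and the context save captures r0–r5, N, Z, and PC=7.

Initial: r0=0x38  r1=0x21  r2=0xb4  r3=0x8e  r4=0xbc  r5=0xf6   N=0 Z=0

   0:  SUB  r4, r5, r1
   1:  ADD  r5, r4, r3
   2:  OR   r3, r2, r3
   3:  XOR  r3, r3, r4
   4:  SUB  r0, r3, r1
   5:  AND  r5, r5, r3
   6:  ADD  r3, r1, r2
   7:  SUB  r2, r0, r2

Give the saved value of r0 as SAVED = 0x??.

after  0: r0=0x38 r1=0x21 r2=0xb4 r3=0x8e r4=0xd5 r5=0xf6  N=1 Z=0
after  1: r0=0x38 r1=0x21 r2=0xb4 r3=0x8e r4=0xd5 r5=0x63  N=0 Z=0
after  2: r0=0x38 r1=0x21 r2=0xb4 r3=0xbe r4=0xd5 r5=0x63  N=1 Z=0
after  3: r0=0x38 r1=0x21 r2=0xb4 r3=0x6b r4=0xd5 r5=0x63  N=0 Z=0
after  4: r0=0x4a r1=0x21 r2=0xb4 r3=0x6b r4=0xd5 r5=0x63  N=0 Z=0
after  5: r0=0x4a r1=0x21 r2=0xb4 r3=0x6b r4=0xd5 r5=0x63  N=0 Z=0
after  6: r0=0x4a r1=0x21 r2=0xb4 r3=0xd5 r4=0xd5 r5=0x63  N=1 Z=0
-- IRQ taken; context saved, return-PC = 7 --

SAVED = 0x4a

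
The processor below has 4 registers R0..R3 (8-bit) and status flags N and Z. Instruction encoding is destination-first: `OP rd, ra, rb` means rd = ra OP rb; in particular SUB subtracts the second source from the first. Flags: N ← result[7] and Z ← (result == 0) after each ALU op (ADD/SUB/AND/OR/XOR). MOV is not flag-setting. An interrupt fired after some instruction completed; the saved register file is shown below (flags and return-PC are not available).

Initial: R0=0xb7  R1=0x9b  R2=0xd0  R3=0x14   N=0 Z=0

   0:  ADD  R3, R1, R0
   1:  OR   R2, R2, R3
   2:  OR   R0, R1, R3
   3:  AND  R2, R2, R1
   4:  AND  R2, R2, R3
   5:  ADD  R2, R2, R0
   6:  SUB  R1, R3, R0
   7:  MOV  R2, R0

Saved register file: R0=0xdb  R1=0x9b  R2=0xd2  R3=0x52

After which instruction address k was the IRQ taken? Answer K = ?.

after  0: R0=0xb7 R1=0x9b R2=0xd0 R3=0x52  N=0 Z=0
after  1: R0=0xb7 R1=0x9b R2=0xd2 R3=0x52  N=1 Z=0
after  2: R0=0xdb R1=0x9b R2=0xd2 R3=0x52  N=1 Z=0
-- IRQ taken; context saved, return-PC = 3 --

K = 2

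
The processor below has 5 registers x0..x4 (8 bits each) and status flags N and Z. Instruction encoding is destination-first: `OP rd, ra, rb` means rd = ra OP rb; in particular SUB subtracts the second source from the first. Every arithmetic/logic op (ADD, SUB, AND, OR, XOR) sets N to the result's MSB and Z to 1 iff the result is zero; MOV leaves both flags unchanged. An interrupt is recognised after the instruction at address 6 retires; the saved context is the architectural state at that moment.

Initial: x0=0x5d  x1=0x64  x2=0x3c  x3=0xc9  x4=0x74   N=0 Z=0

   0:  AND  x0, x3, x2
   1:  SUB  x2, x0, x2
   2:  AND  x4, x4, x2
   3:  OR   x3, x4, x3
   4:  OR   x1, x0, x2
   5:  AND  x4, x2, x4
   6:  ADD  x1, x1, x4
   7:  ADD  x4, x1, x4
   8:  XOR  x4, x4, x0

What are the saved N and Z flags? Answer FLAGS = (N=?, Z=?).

after  0: x0=0x08 x1=0x64 x2=0x3c x3=0xc9 x4=0x74  N=0 Z=0
after  1: x0=0x08 x1=0x64 x2=0xcc x3=0xc9 x4=0x74  N=1 Z=0
after  2: x0=0x08 x1=0x64 x2=0xcc x3=0xc9 x4=0x44  N=0 Z=0
after  3: x0=0x08 x1=0x64 x2=0xcc x3=0xcd x4=0x44  N=1 Z=0
after  4: x0=0x08 x1=0xcc x2=0xcc x3=0xcd x4=0x44  N=1 Z=0
after  5: x0=0x08 x1=0xcc x2=0xcc x3=0xcd x4=0x44  N=0 Z=0
after  6: x0=0x08 x1=0x10 x2=0xcc x3=0xcd x4=0x44  N=0 Z=0
-- IRQ taken; context saved, return-PC = 7 --

FLAGS = (N=0, Z=0)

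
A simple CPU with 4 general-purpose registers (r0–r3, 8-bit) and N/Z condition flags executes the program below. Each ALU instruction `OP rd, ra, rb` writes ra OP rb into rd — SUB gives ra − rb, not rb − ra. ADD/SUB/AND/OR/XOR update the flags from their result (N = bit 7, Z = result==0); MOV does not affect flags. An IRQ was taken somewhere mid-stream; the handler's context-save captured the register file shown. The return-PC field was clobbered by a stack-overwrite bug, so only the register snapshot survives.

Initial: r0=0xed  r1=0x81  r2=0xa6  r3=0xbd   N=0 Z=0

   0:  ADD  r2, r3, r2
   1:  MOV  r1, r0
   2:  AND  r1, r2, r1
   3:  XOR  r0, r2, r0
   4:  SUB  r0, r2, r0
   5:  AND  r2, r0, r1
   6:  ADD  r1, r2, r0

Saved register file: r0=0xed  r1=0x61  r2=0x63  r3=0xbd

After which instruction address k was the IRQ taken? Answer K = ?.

after  0: r0=0xed r1=0x81 r2=0x63 r3=0xbd  N=0 Z=0
after  1: r0=0xed r1=0xed r2=0x63 r3=0xbd  N=0 Z=0
after  2: r0=0xed r1=0x61 r2=0x63 r3=0xbd  N=0 Z=0
-- IRQ taken; context saved, return-PC = 3 --

K = 2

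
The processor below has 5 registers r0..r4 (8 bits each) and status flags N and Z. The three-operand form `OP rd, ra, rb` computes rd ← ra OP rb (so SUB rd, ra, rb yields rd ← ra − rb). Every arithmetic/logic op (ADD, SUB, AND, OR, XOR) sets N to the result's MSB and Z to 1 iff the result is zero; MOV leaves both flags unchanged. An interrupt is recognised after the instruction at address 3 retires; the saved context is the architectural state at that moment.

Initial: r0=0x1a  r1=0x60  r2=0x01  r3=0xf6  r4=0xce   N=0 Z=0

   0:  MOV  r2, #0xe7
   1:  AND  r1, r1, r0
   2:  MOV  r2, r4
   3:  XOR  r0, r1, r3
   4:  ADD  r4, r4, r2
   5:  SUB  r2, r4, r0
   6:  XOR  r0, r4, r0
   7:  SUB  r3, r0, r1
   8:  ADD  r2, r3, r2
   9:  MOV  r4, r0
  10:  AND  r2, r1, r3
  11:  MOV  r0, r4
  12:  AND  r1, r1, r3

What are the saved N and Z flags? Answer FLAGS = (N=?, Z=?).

FLAGS = (N=1, Z=0)

after  0: r0=0x1a r1=0x60 r2=0xe7 r3=0xf6 r4=0xce  N=0 Z=0
after  1: r0=0x1a r1=0x00 r2=0xe7 r3=0xf6 r4=0xce  N=0 Z=1
after  2: r0=0x1a r1=0x00 r2=0xce r3=0xf6 r4=0xce  N=0 Z=1
after  3: r0=0xf6 r1=0x00 r2=0xce r3=0xf6 r4=0xce  N=1 Z=0
-- IRQ taken; context saved, return-PC = 4 --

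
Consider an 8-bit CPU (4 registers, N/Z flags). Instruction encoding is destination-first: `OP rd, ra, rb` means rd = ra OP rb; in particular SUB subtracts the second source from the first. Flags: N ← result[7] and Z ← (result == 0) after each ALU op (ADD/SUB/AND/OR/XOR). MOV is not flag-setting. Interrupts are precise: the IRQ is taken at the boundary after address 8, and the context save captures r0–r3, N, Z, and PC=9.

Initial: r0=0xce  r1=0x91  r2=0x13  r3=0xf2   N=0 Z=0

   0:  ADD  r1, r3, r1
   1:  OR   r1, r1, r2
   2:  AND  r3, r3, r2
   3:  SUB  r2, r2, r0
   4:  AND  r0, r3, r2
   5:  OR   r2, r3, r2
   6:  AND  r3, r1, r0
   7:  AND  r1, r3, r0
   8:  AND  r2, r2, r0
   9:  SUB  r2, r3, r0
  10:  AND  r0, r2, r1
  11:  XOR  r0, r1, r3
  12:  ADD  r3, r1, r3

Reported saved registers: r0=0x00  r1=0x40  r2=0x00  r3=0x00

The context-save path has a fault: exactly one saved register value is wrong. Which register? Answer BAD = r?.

BAD = r1

after  0: r0=0xce r1=0x83 r2=0x13 r3=0xf2  N=1 Z=0
after  1: r0=0xce r1=0x93 r2=0x13 r3=0xf2  N=1 Z=0
after  2: r0=0xce r1=0x93 r2=0x13 r3=0x12  N=0 Z=0
after  3: r0=0xce r1=0x93 r2=0x45 r3=0x12  N=0 Z=0
after  4: r0=0x00 r1=0x93 r2=0x45 r3=0x12  N=0 Z=1
after  5: r0=0x00 r1=0x93 r2=0x57 r3=0x12  N=0 Z=0
after  6: r0=0x00 r1=0x93 r2=0x57 r3=0x00  N=0 Z=1
after  7: r0=0x00 r1=0x00 r2=0x57 r3=0x00  N=0 Z=1
after  8: r0=0x00 r1=0x00 r2=0x00 r3=0x00  N=0 Z=1
-- IRQ taken; context saved, return-PC = 9 --
mismatch: r1: reported 0x40 vs actual 0x00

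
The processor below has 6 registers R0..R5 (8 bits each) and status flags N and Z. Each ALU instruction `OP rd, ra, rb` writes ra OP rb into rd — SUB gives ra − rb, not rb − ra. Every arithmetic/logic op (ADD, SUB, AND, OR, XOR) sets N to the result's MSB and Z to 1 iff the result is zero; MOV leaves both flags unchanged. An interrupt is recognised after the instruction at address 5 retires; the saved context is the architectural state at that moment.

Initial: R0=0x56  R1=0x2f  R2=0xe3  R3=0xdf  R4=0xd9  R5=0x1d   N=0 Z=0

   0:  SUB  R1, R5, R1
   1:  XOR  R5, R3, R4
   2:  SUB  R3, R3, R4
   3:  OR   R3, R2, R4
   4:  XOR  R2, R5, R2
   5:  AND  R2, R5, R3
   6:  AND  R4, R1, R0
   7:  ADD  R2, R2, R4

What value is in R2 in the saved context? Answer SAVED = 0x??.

SAVED = 0x02

after  0: R0=0x56 R1=0xee R2=0xe3 R3=0xdf R4=0xd9 R5=0x1d  N=1 Z=0
after  1: R0=0x56 R1=0xee R2=0xe3 R3=0xdf R4=0xd9 R5=0x06  N=0 Z=0
after  2: R0=0x56 R1=0xee R2=0xe3 R3=0x06 R4=0xd9 R5=0x06  N=0 Z=0
after  3: R0=0x56 R1=0xee R2=0xe3 R3=0xfb R4=0xd9 R5=0x06  N=1 Z=0
after  4: R0=0x56 R1=0xee R2=0xe5 R3=0xfb R4=0xd9 R5=0x06  N=1 Z=0
after  5: R0=0x56 R1=0xee R2=0x02 R3=0xfb R4=0xd9 R5=0x06  N=0 Z=0
-- IRQ taken; context saved, return-PC = 6 --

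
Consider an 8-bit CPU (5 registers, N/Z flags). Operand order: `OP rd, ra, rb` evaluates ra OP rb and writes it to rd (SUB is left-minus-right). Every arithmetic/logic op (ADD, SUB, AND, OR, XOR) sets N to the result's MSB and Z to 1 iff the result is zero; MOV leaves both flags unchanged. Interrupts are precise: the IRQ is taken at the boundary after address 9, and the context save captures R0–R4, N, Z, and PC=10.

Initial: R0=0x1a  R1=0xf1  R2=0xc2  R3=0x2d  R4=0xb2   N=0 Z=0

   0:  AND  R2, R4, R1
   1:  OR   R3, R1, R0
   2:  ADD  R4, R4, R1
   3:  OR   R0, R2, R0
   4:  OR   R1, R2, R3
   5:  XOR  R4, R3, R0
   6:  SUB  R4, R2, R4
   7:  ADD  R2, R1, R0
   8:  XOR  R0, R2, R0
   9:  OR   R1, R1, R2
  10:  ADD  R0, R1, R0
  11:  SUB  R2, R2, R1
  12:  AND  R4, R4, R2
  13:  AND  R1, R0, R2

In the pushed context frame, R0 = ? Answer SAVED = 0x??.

after  0: R0=0x1a R1=0xf1 R2=0xb0 R3=0x2d R4=0xb2  N=1 Z=0
after  1: R0=0x1a R1=0xf1 R2=0xb0 R3=0xfb R4=0xb2  N=1 Z=0
after  2: R0=0x1a R1=0xf1 R2=0xb0 R3=0xfb R4=0xa3  N=1 Z=0
after  3: R0=0xba R1=0xf1 R2=0xb0 R3=0xfb R4=0xa3  N=1 Z=0
after  4: R0=0xba R1=0xfb R2=0xb0 R3=0xfb R4=0xa3  N=1 Z=0
after  5: R0=0xba R1=0xfb R2=0xb0 R3=0xfb R4=0x41  N=0 Z=0
after  6: R0=0xba R1=0xfb R2=0xb0 R3=0xfb R4=0x6f  N=0 Z=0
after  7: R0=0xba R1=0xfb R2=0xb5 R3=0xfb R4=0x6f  N=1 Z=0
after  8: R0=0x0f R1=0xfb R2=0xb5 R3=0xfb R4=0x6f  N=0 Z=0
after  9: R0=0x0f R1=0xff R2=0xb5 R3=0xfb R4=0x6f  N=1 Z=0
-- IRQ taken; context saved, return-PC = 10 --

SAVED = 0x0f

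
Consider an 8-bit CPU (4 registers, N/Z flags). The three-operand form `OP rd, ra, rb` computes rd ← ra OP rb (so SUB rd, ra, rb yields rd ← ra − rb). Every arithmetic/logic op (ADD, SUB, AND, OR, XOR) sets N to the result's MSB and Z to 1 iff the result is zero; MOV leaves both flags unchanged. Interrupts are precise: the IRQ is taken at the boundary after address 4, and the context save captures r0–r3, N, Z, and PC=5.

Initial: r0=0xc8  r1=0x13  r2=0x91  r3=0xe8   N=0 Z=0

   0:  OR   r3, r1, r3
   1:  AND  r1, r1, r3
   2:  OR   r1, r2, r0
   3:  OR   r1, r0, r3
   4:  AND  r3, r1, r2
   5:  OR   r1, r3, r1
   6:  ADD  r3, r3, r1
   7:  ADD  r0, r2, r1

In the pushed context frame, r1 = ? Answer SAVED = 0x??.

after  0: r0=0xc8 r1=0x13 r2=0x91 r3=0xfb  N=1 Z=0
after  1: r0=0xc8 r1=0x13 r2=0x91 r3=0xfb  N=0 Z=0
after  2: r0=0xc8 r1=0xd9 r2=0x91 r3=0xfb  N=1 Z=0
after  3: r0=0xc8 r1=0xfb r2=0x91 r3=0xfb  N=1 Z=0
after  4: r0=0xc8 r1=0xfb r2=0x91 r3=0x91  N=1 Z=0
-- IRQ taken; context saved, return-PC = 5 --

SAVED = 0xfb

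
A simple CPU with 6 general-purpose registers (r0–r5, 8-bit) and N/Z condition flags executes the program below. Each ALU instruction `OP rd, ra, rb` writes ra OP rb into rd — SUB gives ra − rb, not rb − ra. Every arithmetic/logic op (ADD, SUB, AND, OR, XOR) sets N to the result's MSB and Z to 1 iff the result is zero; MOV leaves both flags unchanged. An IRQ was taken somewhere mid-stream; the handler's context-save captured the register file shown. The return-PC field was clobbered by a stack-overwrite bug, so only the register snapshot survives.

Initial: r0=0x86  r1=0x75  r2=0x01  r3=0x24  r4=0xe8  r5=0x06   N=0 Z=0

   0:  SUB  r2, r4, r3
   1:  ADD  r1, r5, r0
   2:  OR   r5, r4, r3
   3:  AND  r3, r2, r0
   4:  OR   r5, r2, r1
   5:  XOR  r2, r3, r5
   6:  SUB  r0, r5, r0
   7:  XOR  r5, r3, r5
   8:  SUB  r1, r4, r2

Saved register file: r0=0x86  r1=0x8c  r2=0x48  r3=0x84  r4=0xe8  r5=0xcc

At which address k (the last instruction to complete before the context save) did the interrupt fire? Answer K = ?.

after  0: r0=0x86 r1=0x75 r2=0xc4 r3=0x24 r4=0xe8 r5=0x06  N=1 Z=0
after  1: r0=0x86 r1=0x8c r2=0xc4 r3=0x24 r4=0xe8 r5=0x06  N=1 Z=0
after  2: r0=0x86 r1=0x8c r2=0xc4 r3=0x24 r4=0xe8 r5=0xec  N=1 Z=0
after  3: r0=0x86 r1=0x8c r2=0xc4 r3=0x84 r4=0xe8 r5=0xec  N=1 Z=0
after  4: r0=0x86 r1=0x8c r2=0xc4 r3=0x84 r4=0xe8 r5=0xcc  N=1 Z=0
after  5: r0=0x86 r1=0x8c r2=0x48 r3=0x84 r4=0xe8 r5=0xcc  N=0 Z=0
-- IRQ taken; context saved, return-PC = 6 --

K = 5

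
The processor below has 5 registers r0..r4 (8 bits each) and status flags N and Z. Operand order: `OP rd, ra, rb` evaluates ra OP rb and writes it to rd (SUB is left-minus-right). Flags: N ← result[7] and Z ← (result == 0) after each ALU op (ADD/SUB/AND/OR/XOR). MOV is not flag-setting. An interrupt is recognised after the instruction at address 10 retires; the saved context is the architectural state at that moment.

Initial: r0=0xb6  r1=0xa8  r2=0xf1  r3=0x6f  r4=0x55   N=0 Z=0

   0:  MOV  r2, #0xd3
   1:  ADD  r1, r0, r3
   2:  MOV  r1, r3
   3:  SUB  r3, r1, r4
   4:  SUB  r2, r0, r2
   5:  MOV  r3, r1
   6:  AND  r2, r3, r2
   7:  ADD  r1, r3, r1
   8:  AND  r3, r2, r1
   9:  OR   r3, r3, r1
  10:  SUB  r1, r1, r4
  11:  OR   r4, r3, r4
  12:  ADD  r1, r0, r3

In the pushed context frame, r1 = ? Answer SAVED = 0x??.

SAVED = 0x89

after  0: r0=0xb6 r1=0xa8 r2=0xd3 r3=0x6f r4=0x55  N=0 Z=0
after  1: r0=0xb6 r1=0x25 r2=0xd3 r3=0x6f r4=0x55  N=0 Z=0
after  2: r0=0xb6 r1=0x6f r2=0xd3 r3=0x6f r4=0x55  N=0 Z=0
after  3: r0=0xb6 r1=0x6f r2=0xd3 r3=0x1a r4=0x55  N=0 Z=0
after  4: r0=0xb6 r1=0x6f r2=0xe3 r3=0x1a r4=0x55  N=1 Z=0
after  5: r0=0xb6 r1=0x6f r2=0xe3 r3=0x6f r4=0x55  N=1 Z=0
after  6: r0=0xb6 r1=0x6f r2=0x63 r3=0x6f r4=0x55  N=0 Z=0
after  7: r0=0xb6 r1=0xde r2=0x63 r3=0x6f r4=0x55  N=1 Z=0
after  8: r0=0xb6 r1=0xde r2=0x63 r3=0x42 r4=0x55  N=0 Z=0
after  9: r0=0xb6 r1=0xde r2=0x63 r3=0xde r4=0x55  N=1 Z=0
after 10: r0=0xb6 r1=0x89 r2=0x63 r3=0xde r4=0x55  N=1 Z=0
-- IRQ taken; context saved, return-PC = 11 --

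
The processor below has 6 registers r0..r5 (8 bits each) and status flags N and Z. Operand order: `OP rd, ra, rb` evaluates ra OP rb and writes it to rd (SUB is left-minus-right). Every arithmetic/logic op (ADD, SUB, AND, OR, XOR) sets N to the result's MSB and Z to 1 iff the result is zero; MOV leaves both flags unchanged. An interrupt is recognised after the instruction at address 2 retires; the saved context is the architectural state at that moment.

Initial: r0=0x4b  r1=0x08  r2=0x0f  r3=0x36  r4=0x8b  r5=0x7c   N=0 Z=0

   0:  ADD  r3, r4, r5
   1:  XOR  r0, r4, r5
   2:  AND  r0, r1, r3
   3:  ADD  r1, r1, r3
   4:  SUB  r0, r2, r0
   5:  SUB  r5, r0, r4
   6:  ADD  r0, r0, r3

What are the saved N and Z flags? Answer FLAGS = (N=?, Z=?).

FLAGS = (N=0, Z=1)

after  0: r0=0x4b r1=0x08 r2=0x0f r3=0x07 r4=0x8b r5=0x7c  N=0 Z=0
after  1: r0=0xf7 r1=0x08 r2=0x0f r3=0x07 r4=0x8b r5=0x7c  N=1 Z=0
after  2: r0=0x00 r1=0x08 r2=0x0f r3=0x07 r4=0x8b r5=0x7c  N=0 Z=1
-- IRQ taken; context saved, return-PC = 3 --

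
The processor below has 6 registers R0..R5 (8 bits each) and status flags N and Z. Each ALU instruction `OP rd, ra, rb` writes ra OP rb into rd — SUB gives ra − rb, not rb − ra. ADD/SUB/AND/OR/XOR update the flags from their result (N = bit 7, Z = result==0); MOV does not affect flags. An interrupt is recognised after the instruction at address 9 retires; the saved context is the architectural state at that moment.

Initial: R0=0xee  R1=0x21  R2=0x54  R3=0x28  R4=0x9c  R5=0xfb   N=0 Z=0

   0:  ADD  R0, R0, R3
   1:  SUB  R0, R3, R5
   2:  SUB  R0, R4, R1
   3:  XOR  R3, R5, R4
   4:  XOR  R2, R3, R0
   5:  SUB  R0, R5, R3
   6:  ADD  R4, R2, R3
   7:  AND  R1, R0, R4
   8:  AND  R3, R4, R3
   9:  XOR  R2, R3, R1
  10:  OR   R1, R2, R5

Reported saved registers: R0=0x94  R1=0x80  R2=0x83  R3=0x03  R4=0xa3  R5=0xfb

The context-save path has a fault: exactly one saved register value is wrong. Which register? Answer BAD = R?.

after  0: R0=0x16 R1=0x21 R2=0x54 R3=0x28 R4=0x9c R5=0xfb  N=0 Z=0
after  1: R0=0x2d R1=0x21 R2=0x54 R3=0x28 R4=0x9c R5=0xfb  N=0 Z=0
after  2: R0=0x7b R1=0x21 R2=0x54 R3=0x28 R4=0x9c R5=0xfb  N=0 Z=0
after  3: R0=0x7b R1=0x21 R2=0x54 R3=0x67 R4=0x9c R5=0xfb  N=0 Z=0
after  4: R0=0x7b R1=0x21 R2=0x1c R3=0x67 R4=0x9c R5=0xfb  N=0 Z=0
after  5: R0=0x94 R1=0x21 R2=0x1c R3=0x67 R4=0x9c R5=0xfb  N=1 Z=0
after  6: R0=0x94 R1=0x21 R2=0x1c R3=0x67 R4=0x83 R5=0xfb  N=1 Z=0
after  7: R0=0x94 R1=0x80 R2=0x1c R3=0x67 R4=0x83 R5=0xfb  N=1 Z=0
after  8: R0=0x94 R1=0x80 R2=0x1c R3=0x03 R4=0x83 R5=0xfb  N=0 Z=0
after  9: R0=0x94 R1=0x80 R2=0x83 R3=0x03 R4=0x83 R5=0xfb  N=1 Z=0
-- IRQ taken; context saved, return-PC = 10 --
mismatch: R4: reported 0xa3 vs actual 0x83

BAD = R4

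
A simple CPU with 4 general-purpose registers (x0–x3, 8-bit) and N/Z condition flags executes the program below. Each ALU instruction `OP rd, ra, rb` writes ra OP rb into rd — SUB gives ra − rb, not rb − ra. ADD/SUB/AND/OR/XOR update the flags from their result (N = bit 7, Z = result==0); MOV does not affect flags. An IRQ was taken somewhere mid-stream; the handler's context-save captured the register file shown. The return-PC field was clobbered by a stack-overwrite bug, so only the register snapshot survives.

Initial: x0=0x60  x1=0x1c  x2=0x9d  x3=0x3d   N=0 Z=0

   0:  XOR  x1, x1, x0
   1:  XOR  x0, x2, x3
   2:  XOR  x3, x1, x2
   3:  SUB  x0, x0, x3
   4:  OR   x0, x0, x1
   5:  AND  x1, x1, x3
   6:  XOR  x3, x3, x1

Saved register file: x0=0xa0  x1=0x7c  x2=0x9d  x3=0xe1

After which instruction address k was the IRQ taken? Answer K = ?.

after  0: x0=0x60 x1=0x7c x2=0x9d x3=0x3d  N=0 Z=0
after  1: x0=0xa0 x1=0x7c x2=0x9d x3=0x3d  N=1 Z=0
after  2: x0=0xa0 x1=0x7c x2=0x9d x3=0xe1  N=1 Z=0
-- IRQ taken; context saved, return-PC = 3 --

K = 2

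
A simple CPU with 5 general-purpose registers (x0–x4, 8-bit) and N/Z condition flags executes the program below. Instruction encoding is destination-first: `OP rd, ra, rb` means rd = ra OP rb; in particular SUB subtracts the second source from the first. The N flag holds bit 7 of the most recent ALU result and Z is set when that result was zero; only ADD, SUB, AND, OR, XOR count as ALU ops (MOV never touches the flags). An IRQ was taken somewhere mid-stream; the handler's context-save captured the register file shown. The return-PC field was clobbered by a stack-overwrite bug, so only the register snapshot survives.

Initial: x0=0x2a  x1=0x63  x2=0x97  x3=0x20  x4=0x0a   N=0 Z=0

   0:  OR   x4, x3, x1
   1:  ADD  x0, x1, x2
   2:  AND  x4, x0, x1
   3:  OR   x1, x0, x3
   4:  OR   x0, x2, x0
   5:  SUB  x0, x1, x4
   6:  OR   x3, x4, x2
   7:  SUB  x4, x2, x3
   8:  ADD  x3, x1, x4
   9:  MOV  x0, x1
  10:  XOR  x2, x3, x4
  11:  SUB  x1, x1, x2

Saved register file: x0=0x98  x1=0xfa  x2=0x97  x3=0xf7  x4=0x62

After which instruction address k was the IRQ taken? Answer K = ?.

after  0: x0=0x2a x1=0x63 x2=0x97 x3=0x20 x4=0x63  N=0 Z=0
after  1: x0=0xfa x1=0x63 x2=0x97 x3=0x20 x4=0x63  N=1 Z=0
after  2: x0=0xfa x1=0x63 x2=0x97 x3=0x20 x4=0x62  N=0 Z=0
after  3: x0=0xfa x1=0xfa x2=0x97 x3=0x20 x4=0x62  N=1 Z=0
after  4: x0=0xff x1=0xfa x2=0x97 x3=0x20 x4=0x62  N=1 Z=0
after  5: x0=0x98 x1=0xfa x2=0x97 x3=0x20 x4=0x62  N=1 Z=0
after  6: x0=0x98 x1=0xfa x2=0x97 x3=0xf7 x4=0x62  N=1 Z=0
-- IRQ taken; context saved, return-PC = 7 --

K = 6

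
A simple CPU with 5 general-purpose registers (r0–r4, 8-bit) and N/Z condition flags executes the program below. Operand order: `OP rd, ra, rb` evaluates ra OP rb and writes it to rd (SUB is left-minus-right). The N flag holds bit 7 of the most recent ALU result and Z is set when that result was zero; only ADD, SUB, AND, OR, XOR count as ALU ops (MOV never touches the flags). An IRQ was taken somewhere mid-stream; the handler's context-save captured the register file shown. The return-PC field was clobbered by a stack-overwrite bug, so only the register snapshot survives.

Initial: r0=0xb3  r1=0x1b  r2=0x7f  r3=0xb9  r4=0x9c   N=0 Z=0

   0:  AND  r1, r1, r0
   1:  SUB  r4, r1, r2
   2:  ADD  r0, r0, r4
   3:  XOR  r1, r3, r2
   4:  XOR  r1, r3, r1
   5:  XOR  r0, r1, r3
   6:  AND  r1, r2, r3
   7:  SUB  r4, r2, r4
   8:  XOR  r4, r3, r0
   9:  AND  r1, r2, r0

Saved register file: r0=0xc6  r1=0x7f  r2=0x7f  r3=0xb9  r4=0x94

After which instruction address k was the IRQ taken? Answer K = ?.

K = 5

after  0: r0=0xb3 r1=0x13 r2=0x7f r3=0xb9 r4=0x9c  N=0 Z=0
after  1: r0=0xb3 r1=0x13 r2=0x7f r3=0xb9 r4=0x94  N=1 Z=0
after  2: r0=0x47 r1=0x13 r2=0x7f r3=0xb9 r4=0x94  N=0 Z=0
after  3: r0=0x47 r1=0xc6 r2=0x7f r3=0xb9 r4=0x94  N=1 Z=0
after  4: r0=0x47 r1=0x7f r2=0x7f r3=0xb9 r4=0x94  N=0 Z=0
after  5: r0=0xc6 r1=0x7f r2=0x7f r3=0xb9 r4=0x94  N=1 Z=0
-- IRQ taken; context saved, return-PC = 6 --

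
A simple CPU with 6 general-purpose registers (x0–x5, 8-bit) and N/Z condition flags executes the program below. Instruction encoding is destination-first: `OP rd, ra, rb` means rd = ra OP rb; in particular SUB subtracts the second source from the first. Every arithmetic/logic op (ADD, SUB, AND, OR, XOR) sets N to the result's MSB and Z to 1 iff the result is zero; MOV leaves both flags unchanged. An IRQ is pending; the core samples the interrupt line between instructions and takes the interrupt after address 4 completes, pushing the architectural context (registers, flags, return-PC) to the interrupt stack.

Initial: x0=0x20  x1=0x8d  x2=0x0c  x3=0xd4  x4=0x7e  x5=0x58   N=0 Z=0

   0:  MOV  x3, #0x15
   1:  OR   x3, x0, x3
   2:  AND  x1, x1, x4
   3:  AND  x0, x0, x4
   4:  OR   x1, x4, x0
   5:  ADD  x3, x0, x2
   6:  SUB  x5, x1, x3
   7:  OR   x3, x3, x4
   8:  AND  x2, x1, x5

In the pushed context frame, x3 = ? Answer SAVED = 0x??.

after  0: x0=0x20 x1=0x8d x2=0x0c x3=0x15 x4=0x7e x5=0x58  N=0 Z=0
after  1: x0=0x20 x1=0x8d x2=0x0c x3=0x35 x4=0x7e x5=0x58  N=0 Z=0
after  2: x0=0x20 x1=0x0c x2=0x0c x3=0x35 x4=0x7e x5=0x58  N=0 Z=0
after  3: x0=0x20 x1=0x0c x2=0x0c x3=0x35 x4=0x7e x5=0x58  N=0 Z=0
after  4: x0=0x20 x1=0x7e x2=0x0c x3=0x35 x4=0x7e x5=0x58  N=0 Z=0
-- IRQ taken; context saved, return-PC = 5 --

SAVED = 0x35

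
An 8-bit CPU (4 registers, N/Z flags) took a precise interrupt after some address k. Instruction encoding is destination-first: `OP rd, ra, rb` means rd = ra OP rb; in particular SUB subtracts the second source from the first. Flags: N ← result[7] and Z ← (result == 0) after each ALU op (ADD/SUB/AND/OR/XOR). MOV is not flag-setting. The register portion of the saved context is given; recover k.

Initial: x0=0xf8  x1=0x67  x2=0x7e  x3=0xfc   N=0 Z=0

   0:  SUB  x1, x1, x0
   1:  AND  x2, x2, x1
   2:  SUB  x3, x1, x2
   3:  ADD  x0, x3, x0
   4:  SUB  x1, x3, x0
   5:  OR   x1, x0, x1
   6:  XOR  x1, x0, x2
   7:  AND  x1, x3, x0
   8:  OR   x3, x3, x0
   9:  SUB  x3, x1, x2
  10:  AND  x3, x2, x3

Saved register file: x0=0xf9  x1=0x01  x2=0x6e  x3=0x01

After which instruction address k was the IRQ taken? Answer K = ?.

after  0: x0=0xf8 x1=0x6f x2=0x7e x3=0xfc  N=0 Z=0
after  1: x0=0xf8 x1=0x6f x2=0x6e x3=0xfc  N=0 Z=0
after  2: x0=0xf8 x1=0x6f x2=0x6e x3=0x01  N=0 Z=0
after  3: x0=0xf9 x1=0x6f x2=0x6e x3=0x01  N=1 Z=0
after  4: x0=0xf9 x1=0x08 x2=0x6e x3=0x01  N=0 Z=0
after  5: x0=0xf9 x1=0xf9 x2=0x6e x3=0x01  N=1 Z=0
after  6: x0=0xf9 x1=0x97 x2=0x6e x3=0x01  N=1 Z=0
after  7: x0=0xf9 x1=0x01 x2=0x6e x3=0x01  N=0 Z=0
-- IRQ taken; context saved, return-PC = 8 --

K = 7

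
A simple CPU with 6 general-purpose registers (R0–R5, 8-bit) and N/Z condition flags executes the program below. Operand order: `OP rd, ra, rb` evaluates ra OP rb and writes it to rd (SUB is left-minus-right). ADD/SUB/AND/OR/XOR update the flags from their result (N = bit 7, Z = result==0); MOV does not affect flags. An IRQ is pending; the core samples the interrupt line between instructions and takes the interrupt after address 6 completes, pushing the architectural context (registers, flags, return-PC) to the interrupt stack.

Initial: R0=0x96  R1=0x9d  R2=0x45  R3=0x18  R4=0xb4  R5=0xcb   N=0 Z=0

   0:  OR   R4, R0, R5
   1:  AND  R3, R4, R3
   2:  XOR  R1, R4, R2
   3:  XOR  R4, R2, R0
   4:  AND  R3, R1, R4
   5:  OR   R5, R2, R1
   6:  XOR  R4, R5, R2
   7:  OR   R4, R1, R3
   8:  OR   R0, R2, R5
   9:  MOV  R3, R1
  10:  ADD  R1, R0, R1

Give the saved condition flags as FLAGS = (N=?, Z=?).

FLAGS = (N=1, Z=0)

after  0: R0=0x96 R1=0x9d R2=0x45 R3=0x18 R4=0xdf R5=0xcb  N=1 Z=0
after  1: R0=0x96 R1=0x9d R2=0x45 R3=0x18 R4=0xdf R5=0xcb  N=0 Z=0
after  2: R0=0x96 R1=0x9a R2=0x45 R3=0x18 R4=0xdf R5=0xcb  N=1 Z=0
after  3: R0=0x96 R1=0x9a R2=0x45 R3=0x18 R4=0xd3 R5=0xcb  N=1 Z=0
after  4: R0=0x96 R1=0x9a R2=0x45 R3=0x92 R4=0xd3 R5=0xcb  N=1 Z=0
after  5: R0=0x96 R1=0x9a R2=0x45 R3=0x92 R4=0xd3 R5=0xdf  N=1 Z=0
after  6: R0=0x96 R1=0x9a R2=0x45 R3=0x92 R4=0x9a R5=0xdf  N=1 Z=0
-- IRQ taken; context saved, return-PC = 7 --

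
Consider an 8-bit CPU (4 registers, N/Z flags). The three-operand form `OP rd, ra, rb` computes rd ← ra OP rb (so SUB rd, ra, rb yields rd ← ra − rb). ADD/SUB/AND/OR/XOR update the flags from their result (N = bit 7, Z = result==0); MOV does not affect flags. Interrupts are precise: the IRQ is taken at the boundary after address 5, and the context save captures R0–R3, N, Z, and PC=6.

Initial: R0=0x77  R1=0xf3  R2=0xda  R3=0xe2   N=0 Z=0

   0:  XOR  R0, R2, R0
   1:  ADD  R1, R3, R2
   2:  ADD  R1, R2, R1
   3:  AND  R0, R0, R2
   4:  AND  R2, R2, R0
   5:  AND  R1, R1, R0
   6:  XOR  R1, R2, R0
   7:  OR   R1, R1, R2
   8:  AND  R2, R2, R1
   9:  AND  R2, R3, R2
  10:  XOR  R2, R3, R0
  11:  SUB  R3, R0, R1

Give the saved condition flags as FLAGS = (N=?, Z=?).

FLAGS = (N=1, Z=0)

after  0: R0=0xad R1=0xf3 R2=0xda R3=0xe2  N=1 Z=0
after  1: R0=0xad R1=0xbc R2=0xda R3=0xe2  N=1 Z=0
after  2: R0=0xad R1=0x96 R2=0xda R3=0xe2  N=1 Z=0
after  3: R0=0x88 R1=0x96 R2=0xda R3=0xe2  N=1 Z=0
after  4: R0=0x88 R1=0x96 R2=0x88 R3=0xe2  N=1 Z=0
after  5: R0=0x88 R1=0x80 R2=0x88 R3=0xe2  N=1 Z=0
-- IRQ taken; context saved, return-PC = 6 --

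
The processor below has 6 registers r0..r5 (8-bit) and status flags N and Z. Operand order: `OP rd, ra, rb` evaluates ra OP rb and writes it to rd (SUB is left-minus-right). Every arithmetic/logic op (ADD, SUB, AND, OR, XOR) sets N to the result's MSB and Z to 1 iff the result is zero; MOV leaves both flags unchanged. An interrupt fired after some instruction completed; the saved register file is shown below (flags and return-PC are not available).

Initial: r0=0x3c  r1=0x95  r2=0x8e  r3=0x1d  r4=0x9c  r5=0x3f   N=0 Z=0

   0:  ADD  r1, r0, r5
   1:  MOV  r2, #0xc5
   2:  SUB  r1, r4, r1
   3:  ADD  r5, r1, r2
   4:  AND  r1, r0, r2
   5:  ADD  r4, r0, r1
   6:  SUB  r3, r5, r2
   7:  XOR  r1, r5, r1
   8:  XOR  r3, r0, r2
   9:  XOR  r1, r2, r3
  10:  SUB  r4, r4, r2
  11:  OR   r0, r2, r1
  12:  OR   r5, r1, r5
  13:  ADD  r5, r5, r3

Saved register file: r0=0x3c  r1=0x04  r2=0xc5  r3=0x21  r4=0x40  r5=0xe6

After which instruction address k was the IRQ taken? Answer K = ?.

after  0: r0=0x3c r1=0x7b r2=0x8e r3=0x1d r4=0x9c r5=0x3f  N=0 Z=0
after  1: r0=0x3c r1=0x7b r2=0xc5 r3=0x1d r4=0x9c r5=0x3f  N=0 Z=0
after  2: r0=0x3c r1=0x21 r2=0xc5 r3=0x1d r4=0x9c r5=0x3f  N=0 Z=0
after  3: r0=0x3c r1=0x21 r2=0xc5 r3=0x1d r4=0x9c r5=0xe6  N=1 Z=0
after  4: r0=0x3c r1=0x04 r2=0xc5 r3=0x1d r4=0x9c r5=0xe6  N=0 Z=0
after  5: r0=0x3c r1=0x04 r2=0xc5 r3=0x1d r4=0x40 r5=0xe6  N=0 Z=0
after  6: r0=0x3c r1=0x04 r2=0xc5 r3=0x21 r4=0x40 r5=0xe6  N=0 Z=0
-- IRQ taken; context saved, return-PC = 7 --

K = 6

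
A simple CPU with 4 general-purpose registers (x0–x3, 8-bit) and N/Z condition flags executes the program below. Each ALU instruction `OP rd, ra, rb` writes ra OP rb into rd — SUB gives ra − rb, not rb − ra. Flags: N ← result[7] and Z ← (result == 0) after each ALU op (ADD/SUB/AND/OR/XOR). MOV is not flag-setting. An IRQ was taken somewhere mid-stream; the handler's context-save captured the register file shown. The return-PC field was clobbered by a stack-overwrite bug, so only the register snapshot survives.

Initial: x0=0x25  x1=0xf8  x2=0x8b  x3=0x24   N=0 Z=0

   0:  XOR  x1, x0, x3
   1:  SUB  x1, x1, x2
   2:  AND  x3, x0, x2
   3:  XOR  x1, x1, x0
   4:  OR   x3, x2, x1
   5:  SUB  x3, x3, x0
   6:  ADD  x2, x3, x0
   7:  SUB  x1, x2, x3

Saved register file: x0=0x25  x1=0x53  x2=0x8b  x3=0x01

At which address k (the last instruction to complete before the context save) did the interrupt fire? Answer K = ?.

K = 3

after  0: x0=0x25 x1=0x01 x2=0x8b x3=0x24  N=0 Z=0
after  1: x0=0x25 x1=0x76 x2=0x8b x3=0x24  N=0 Z=0
after  2: x0=0x25 x1=0x76 x2=0x8b x3=0x01  N=0 Z=0
after  3: x0=0x25 x1=0x53 x2=0x8b x3=0x01  N=0 Z=0
-- IRQ taken; context saved, return-PC = 4 --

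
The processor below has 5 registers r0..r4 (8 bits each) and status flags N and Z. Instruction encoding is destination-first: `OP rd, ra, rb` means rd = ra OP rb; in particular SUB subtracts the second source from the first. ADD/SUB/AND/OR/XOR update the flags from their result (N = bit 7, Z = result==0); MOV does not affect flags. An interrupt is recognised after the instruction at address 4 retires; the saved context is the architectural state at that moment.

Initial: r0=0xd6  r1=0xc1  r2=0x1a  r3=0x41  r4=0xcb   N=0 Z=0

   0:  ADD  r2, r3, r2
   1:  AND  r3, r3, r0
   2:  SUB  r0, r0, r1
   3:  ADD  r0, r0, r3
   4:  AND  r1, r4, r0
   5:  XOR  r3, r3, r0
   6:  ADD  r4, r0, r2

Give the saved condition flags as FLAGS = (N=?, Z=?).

FLAGS = (N=0, Z=0)

after  0: r0=0xd6 r1=0xc1 r2=0x5b r3=0x41 r4=0xcb  N=0 Z=0
after  1: r0=0xd6 r1=0xc1 r2=0x5b r3=0x40 r4=0xcb  N=0 Z=0
after  2: r0=0x15 r1=0xc1 r2=0x5b r3=0x40 r4=0xcb  N=0 Z=0
after  3: r0=0x55 r1=0xc1 r2=0x5b r3=0x40 r4=0xcb  N=0 Z=0
after  4: r0=0x55 r1=0x41 r2=0x5b r3=0x40 r4=0xcb  N=0 Z=0
-- IRQ taken; context saved, return-PC = 5 --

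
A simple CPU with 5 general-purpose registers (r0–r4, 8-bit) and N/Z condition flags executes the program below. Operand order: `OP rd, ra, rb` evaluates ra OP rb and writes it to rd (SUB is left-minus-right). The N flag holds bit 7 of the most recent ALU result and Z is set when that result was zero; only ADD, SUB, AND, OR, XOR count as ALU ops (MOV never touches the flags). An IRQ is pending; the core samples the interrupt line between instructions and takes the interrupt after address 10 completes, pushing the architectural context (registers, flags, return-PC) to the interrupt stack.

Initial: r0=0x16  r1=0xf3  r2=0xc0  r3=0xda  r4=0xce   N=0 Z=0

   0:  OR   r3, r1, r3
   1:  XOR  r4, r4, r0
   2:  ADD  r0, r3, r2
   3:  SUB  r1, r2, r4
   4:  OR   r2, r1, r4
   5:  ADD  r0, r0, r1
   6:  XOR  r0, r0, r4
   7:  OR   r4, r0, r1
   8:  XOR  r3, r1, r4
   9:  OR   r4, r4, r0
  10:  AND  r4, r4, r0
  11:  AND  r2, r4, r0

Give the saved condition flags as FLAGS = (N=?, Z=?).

FLAGS = (N=0, Z=0)

after  0: r0=0x16 r1=0xf3 r2=0xc0 r3=0xfb r4=0xce  N=1 Z=0
after  1: r0=0x16 r1=0xf3 r2=0xc0 r3=0xfb r4=0xd8  N=1 Z=0
after  2: r0=0xbb r1=0xf3 r2=0xc0 r3=0xfb r4=0xd8  N=1 Z=0
after  3: r0=0xbb r1=0xe8 r2=0xc0 r3=0xfb r4=0xd8  N=1 Z=0
after  4: r0=0xbb r1=0xe8 r2=0xf8 r3=0xfb r4=0xd8  N=1 Z=0
after  5: r0=0xa3 r1=0xe8 r2=0xf8 r3=0xfb r4=0xd8  N=1 Z=0
after  6: r0=0x7b r1=0xe8 r2=0xf8 r3=0xfb r4=0xd8  N=0 Z=0
after  7: r0=0x7b r1=0xe8 r2=0xf8 r3=0xfb r4=0xfb  N=1 Z=0
after  8: r0=0x7b r1=0xe8 r2=0xf8 r3=0x13 r4=0xfb  N=0 Z=0
after  9: r0=0x7b r1=0xe8 r2=0xf8 r3=0x13 r4=0xfb  N=1 Z=0
after 10: r0=0x7b r1=0xe8 r2=0xf8 r3=0x13 r4=0x7b  N=0 Z=0
-- IRQ taken; context saved, return-PC = 11 --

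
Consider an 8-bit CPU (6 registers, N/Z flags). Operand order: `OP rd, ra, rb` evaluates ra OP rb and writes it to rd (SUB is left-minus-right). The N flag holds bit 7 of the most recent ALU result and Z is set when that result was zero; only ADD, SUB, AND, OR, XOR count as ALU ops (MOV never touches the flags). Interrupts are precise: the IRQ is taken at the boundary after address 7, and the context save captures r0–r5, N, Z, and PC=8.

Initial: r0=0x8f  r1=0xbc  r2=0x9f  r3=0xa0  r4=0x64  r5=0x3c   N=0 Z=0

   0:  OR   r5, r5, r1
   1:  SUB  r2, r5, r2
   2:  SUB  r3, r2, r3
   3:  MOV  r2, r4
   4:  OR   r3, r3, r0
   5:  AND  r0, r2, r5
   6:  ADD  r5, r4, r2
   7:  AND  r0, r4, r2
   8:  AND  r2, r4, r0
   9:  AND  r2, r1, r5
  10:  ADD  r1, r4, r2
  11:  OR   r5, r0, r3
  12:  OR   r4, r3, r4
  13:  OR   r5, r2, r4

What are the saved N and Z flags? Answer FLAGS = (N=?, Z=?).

after  0: r0=0x8f r1=0xbc r2=0x9f r3=0xa0 r4=0x64 r5=0xbc  N=1 Z=0
after  1: r0=0x8f r1=0xbc r2=0x1d r3=0xa0 r4=0x64 r5=0xbc  N=0 Z=0
after  2: r0=0x8f r1=0xbc r2=0x1d r3=0x7d r4=0x64 r5=0xbc  N=0 Z=0
after  3: r0=0x8f r1=0xbc r2=0x64 r3=0x7d r4=0x64 r5=0xbc  N=0 Z=0
after  4: r0=0x8f r1=0xbc r2=0x64 r3=0xff r4=0x64 r5=0xbc  N=1 Z=0
after  5: r0=0x24 r1=0xbc r2=0x64 r3=0xff r4=0x64 r5=0xbc  N=0 Z=0
after  6: r0=0x24 r1=0xbc r2=0x64 r3=0xff r4=0x64 r5=0xc8  N=1 Z=0
after  7: r0=0x64 r1=0xbc r2=0x64 r3=0xff r4=0x64 r5=0xc8  N=0 Z=0
-- IRQ taken; context saved, return-PC = 8 --

FLAGS = (N=0, Z=0)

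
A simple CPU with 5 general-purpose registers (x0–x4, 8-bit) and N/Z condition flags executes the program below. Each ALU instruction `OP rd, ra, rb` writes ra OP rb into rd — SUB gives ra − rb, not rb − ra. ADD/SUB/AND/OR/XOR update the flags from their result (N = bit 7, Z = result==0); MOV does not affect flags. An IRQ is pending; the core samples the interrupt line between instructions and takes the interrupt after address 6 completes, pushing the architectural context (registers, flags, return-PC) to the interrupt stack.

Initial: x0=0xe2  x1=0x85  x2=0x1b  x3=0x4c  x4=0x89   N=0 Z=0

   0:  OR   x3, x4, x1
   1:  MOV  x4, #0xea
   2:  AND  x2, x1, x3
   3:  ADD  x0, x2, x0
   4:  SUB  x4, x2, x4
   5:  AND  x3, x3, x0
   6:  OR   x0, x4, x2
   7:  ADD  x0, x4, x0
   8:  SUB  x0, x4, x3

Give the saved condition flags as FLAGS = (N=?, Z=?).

after  0: x0=0xe2 x1=0x85 x2=0x1b x3=0x8d x4=0x89  N=1 Z=0
after  1: x0=0xe2 x1=0x85 x2=0x1b x3=0x8d x4=0xea  N=1 Z=0
after  2: x0=0xe2 x1=0x85 x2=0x85 x3=0x8d x4=0xea  N=1 Z=0
after  3: x0=0x67 x1=0x85 x2=0x85 x3=0x8d x4=0xea  N=0 Z=0
after  4: x0=0x67 x1=0x85 x2=0x85 x3=0x8d x4=0x9b  N=1 Z=0
after  5: x0=0x67 x1=0x85 x2=0x85 x3=0x05 x4=0x9b  N=0 Z=0
after  6: x0=0x9f x1=0x85 x2=0x85 x3=0x05 x4=0x9b  N=1 Z=0
-- IRQ taken; context saved, return-PC = 7 --

FLAGS = (N=1, Z=0)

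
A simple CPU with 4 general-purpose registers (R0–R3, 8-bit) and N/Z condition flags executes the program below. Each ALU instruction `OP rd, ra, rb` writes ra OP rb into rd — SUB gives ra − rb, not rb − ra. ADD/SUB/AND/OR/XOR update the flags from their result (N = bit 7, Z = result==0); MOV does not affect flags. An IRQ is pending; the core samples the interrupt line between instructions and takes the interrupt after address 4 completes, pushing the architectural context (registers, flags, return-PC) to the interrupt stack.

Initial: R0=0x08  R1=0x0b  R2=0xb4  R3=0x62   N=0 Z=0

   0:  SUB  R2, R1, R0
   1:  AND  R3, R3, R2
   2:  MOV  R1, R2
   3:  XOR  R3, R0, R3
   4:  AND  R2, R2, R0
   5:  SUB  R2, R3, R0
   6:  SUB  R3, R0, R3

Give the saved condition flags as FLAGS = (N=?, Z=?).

FLAGS = (N=0, Z=1)

after  0: R0=0x08 R1=0x0b R2=0x03 R3=0x62  N=0 Z=0
after  1: R0=0x08 R1=0x0b R2=0x03 R3=0x02  N=0 Z=0
after  2: R0=0x08 R1=0x03 R2=0x03 R3=0x02  N=0 Z=0
after  3: R0=0x08 R1=0x03 R2=0x03 R3=0x0a  N=0 Z=0
after  4: R0=0x08 R1=0x03 R2=0x00 R3=0x0a  N=0 Z=1
-- IRQ taken; context saved, return-PC = 5 --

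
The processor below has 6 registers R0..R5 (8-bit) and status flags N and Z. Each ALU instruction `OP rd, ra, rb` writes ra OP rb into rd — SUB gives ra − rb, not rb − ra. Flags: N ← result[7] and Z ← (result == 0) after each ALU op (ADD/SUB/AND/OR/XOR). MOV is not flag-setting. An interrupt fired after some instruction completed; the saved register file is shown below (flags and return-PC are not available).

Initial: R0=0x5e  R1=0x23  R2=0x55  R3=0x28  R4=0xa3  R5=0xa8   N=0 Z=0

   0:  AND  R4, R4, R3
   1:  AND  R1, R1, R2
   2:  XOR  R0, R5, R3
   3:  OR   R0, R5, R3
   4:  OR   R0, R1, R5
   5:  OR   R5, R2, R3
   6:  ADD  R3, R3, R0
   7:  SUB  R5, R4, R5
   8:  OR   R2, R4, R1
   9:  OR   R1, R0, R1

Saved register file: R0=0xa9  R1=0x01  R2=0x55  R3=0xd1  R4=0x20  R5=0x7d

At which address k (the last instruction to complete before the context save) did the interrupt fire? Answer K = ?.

after  0: R0=0x5e R1=0x23 R2=0x55 R3=0x28 R4=0x20 R5=0xa8  N=0 Z=0
after  1: R0=0x5e R1=0x01 R2=0x55 R3=0x28 R4=0x20 R5=0xa8  N=0 Z=0
after  2: R0=0x80 R1=0x01 R2=0x55 R3=0x28 R4=0x20 R5=0xa8  N=1 Z=0
after  3: R0=0xa8 R1=0x01 R2=0x55 R3=0x28 R4=0x20 R5=0xa8  N=1 Z=0
after  4: R0=0xa9 R1=0x01 R2=0x55 R3=0x28 R4=0x20 R5=0xa8  N=1 Z=0
after  5: R0=0xa9 R1=0x01 R2=0x55 R3=0x28 R4=0x20 R5=0x7d  N=0 Z=0
after  6: R0=0xa9 R1=0x01 R2=0x55 R3=0xd1 R4=0x20 R5=0x7d  N=1 Z=0
-- IRQ taken; context saved, return-PC = 7 --

K = 6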